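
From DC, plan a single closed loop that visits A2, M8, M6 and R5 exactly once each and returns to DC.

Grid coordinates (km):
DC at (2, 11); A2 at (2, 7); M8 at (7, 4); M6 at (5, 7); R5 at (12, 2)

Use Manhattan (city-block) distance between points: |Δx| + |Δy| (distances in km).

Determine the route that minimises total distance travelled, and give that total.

38 km — the shortest possible round trip.

There are 12 distinct closed tours to check (reversals are equivalent).
DC → A2 → M8 → M6 → R5 → DC: 4+8+5+12+19 = 48
DC → A2 → M8 → R5 → M6 → DC: 4+8+7+12+7 = 38
DC → A2 → M6 → M8 → R5 → DC: 4+3+5+7+19 = 38
DC → A2 → M6 → R5 → M8 → DC: 4+3+12+7+12 = 38
DC → A2 → R5 → M8 → M6 → DC: 4+15+7+5+7 = 38
DC → A2 → R5 → M6 → M8 → DC: 4+15+12+5+12 = 48
DC → M8 → A2 → M6 → R5 → DC: 12+8+3+12+19 = 54
DC → M8 → A2 → R5 → M6 → DC: 12+8+15+12+7 = 54
DC → M8 → M6 → A2 → R5 → DC: 12+5+3+15+19 = 54
DC → M8 → R5 → A2 → M6 → DC: 12+7+15+3+7 = 44
DC → M6 → A2 → M8 → R5 → DC: 7+3+8+7+19 = 44
DC → M6 → M8 → A2 → R5 → DC: 7+5+8+15+19 = 54
The minimum is 38.
One optimal route: DC → A2 → M8 → R5 → M6 → DC (or its reverse).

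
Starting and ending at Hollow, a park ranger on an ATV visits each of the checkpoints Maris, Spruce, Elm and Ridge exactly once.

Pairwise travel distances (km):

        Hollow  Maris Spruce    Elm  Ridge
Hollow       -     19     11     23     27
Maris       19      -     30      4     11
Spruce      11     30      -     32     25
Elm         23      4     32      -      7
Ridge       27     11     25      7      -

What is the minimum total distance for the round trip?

Shortest round trip = 66 km.

Hollow→Maris→Spruce→Elm→Ridge→Hollow: 19+30+32+7+27 = 115
Hollow→Maris→Spruce→Ridge→Elm→Hollow: 19+30+25+7+23 = 104
Hollow→Maris→Elm→Spruce→Ridge→Hollow: 19+4+32+25+27 = 107
Hollow→Maris→Elm→Ridge→Spruce→Hollow: 19+4+7+25+11 = 66
Hollow→Maris→Ridge→Spruce→Elm→Hollow: 19+11+25+32+23 = 110
Hollow→Maris→Ridge→Elm→Spruce→Hollow: 19+11+7+32+11 = 80
Hollow→Spruce→Maris→Elm→Ridge→Hollow: 11+30+4+7+27 = 79
Hollow→Spruce→Maris→Ridge→Elm→Hollow: 11+30+11+7+23 = 82
Hollow→Spruce→Elm→Maris→Ridge→Hollow: 11+32+4+11+27 = 85
Hollow→Spruce→Ridge→Maris→Elm→Hollow: 11+25+11+4+23 = 74
Hollow→Elm→Maris→Spruce→Ridge→Hollow: 23+4+30+25+27 = 109
Hollow→Elm→Spruce→Maris→Ridge→Hollow: 23+32+30+11+27 = 123
The minimum is 66.
One optimal route: Hollow → Maris → Elm → Ridge → Spruce → Hollow (or its reverse).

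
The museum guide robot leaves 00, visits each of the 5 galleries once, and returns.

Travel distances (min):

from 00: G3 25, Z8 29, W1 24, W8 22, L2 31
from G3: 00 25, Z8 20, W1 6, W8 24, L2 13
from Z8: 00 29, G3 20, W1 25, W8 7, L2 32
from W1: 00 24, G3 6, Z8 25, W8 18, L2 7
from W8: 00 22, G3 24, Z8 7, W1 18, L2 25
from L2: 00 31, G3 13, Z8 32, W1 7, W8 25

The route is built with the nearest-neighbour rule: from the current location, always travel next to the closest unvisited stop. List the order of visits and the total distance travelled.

From 00: distances to unvisited — W8=22, W1=24, G3=25, Z8=29, L2=31. Nearest is W8 (22).
From W8: distances to unvisited — Z8=7, W1=18, G3=24, L2=25. Nearest is Z8 (7).
From Z8: distances to unvisited — G3=20, W1=25, L2=32. Nearest is G3 (20).
From G3: distances to unvisited — W1=6, L2=13. Nearest is W1 (6).
From W1: distances to unvisited — L2=7. Nearest is L2 (7).
Return L2→00: 31.
Total = 22 + 7 + 20 + 6 + 7 + 31 = 93.

93 min along 00 → W8 → Z8 → G3 → W1 → L2 → 00.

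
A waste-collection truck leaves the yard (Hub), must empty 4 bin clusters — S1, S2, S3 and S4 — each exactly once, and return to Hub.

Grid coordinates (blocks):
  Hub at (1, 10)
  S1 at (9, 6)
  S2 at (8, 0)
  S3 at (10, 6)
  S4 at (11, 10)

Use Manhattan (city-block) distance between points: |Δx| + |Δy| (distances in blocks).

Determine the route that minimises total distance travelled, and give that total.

With 4 stops there are 4!/2 = 12 distinct round trips (a route and its reverse cost the same).
Hub→S1→S2→S3→S4→Hub: 12+7+8+5+10 = 42
Hub→S1→S2→S4→S3→Hub: 12+7+13+5+13 = 50
Hub→S1→S3→S2→S4→Hub: 12+1+8+13+10 = 44
Hub→S1→S3→S4→S2→Hub: 12+1+5+13+17 = 48
Hub→S1→S4→S2→S3→Hub: 12+6+13+8+13 = 52
Hub→S1→S4→S3→S2→Hub: 12+6+5+8+17 = 48
Hub→S2→S1→S3→S4→Hub: 17+7+1+5+10 = 40
Hub→S2→S1→S4→S3→Hub: 17+7+6+5+13 = 48
Hub→S2→S3→S1→S4→Hub: 17+8+1+6+10 = 42
Hub→S2→S4→S1→S3→Hub: 17+13+6+1+13 = 50
Hub→S3→S1→S2→S4→Hub: 13+1+7+13+10 = 44
Hub→S3→S2→S1→S4→Hub: 13+8+7+6+10 = 44
The minimum is 40.
One optimal route: Hub → S2 → S1 → S3 → S4 → Hub (or its reverse).

Minimum total distance: 40 blocks.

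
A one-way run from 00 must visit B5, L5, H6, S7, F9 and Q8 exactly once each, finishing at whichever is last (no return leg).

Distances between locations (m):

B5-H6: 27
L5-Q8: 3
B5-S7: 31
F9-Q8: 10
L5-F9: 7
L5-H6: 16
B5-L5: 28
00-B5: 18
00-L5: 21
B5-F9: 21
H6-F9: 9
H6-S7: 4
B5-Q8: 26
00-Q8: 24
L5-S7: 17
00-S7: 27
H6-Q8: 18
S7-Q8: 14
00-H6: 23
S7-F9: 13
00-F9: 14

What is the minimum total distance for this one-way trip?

There are 6! = 720 possible orderings.
00 → B5 → L5 → H6 → S7 → F9 → Q8: 18+28+16+4+13+10 = 89
00 → B5 → L5 → H6 → S7 → Q8 → F9: 18+28+16+4+14+10 = 90
00 → B5 → L5 → H6 → F9 → S7 → Q8: 18+28+16+9+13+14 = 98
00 → B5 → L5 → H6 → F9 → Q8 → S7: 18+28+16+9+10+14 = 95
00 → B5 → L5 → H6 → Q8 → S7 → F9: 18+28+16+18+14+13 = 107
00 → B5 → L5 → H6 → Q8 → F9 → S7: 18+28+16+18+10+13 = 103
00 → B5 → L5 → S7 → H6 → F9 → Q8: 18+28+17+4+9+10 = 86
00 → B5 → L5 → S7 → H6 → Q8 → F9: 18+28+17+4+18+10 = 95
… (712 more)
00 → B5 → F9 → L5 → Q8 → S7 → H6: 18+21+7+3+14+4 = 67  ← best
The minimum is 67.
One shortest path: 00 → B5 → F9 → L5 → Q8 → S7 → H6.

67 m — the minimum one-way total.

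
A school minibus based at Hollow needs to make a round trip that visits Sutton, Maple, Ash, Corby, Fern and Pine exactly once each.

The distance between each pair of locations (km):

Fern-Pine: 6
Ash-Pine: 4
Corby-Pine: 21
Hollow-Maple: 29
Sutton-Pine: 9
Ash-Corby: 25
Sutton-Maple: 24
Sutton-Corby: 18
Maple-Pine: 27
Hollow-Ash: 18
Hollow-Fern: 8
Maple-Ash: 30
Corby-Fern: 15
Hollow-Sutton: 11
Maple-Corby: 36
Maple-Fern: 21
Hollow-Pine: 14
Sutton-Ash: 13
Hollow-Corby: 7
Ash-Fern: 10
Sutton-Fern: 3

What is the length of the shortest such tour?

There are 360 distinct closed tours to check (reversals are equivalent).
Hollow-Sutton-Maple-Ash-Corby-Fern-Pine-Hollow: 11+24+30+25+15+6+14 = 125
Hollow-Sutton-Maple-Ash-Corby-Pine-Fern-Hollow: 11+24+30+25+21+6+8 = 125
Hollow-Sutton-Maple-Ash-Fern-Corby-Pine-Hollow: 11+24+30+10+15+21+14 = 125
Hollow-Sutton-Maple-Ash-Fern-Pine-Corby-Hollow: 11+24+30+10+6+21+7 = 109
Hollow-Sutton-Maple-Ash-Pine-Corby-Fern-Hollow: 11+24+30+4+21+15+8 = 113
Hollow-Sutton-Maple-Ash-Pine-Fern-Corby-Hollow: 11+24+30+4+6+15+7 = 97
Hollow-Sutton-Maple-Corby-Ash-Fern-Pine-Hollow: 11+24+36+25+10+6+14 = 126
Hollow-Sutton-Maple-Corby-Ash-Pine-Fern-Hollow: 11+24+36+25+4+6+8 = 114
… (352 more)
The minimum is 97.
One optimal route: Hollow → Sutton → Maple → Ash → Pine → Fern → Corby → Hollow (or its reverse).

Shortest round trip = 97 km.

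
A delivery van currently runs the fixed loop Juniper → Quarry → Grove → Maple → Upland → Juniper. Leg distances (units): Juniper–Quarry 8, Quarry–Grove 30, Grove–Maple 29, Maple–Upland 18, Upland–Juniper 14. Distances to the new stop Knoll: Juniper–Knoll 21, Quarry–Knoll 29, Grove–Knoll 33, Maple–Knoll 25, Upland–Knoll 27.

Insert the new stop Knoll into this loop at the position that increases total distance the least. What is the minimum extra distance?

Insertion cost between consecutive stops i–j is d(i,Knoll) + d(Knoll,j) − d(i,j):
  between Juniper and Quarry: 21 + 29 − 8 = 42
  between Quarry and Grove: 29 + 33 − 30 = 32
  between Grove and Maple: 33 + 25 − 29 = 29
  between Maple and Upland: 25 + 27 − 18 = 34
  between Upland and Juniper: 27 + 21 − 14 = 34
Cheapest insertion is between Grove and Maple, adding 29.
New total = 99 + 29 = 128.

Minimum extra distance: 29, inserting Knoll between Grove and Maple.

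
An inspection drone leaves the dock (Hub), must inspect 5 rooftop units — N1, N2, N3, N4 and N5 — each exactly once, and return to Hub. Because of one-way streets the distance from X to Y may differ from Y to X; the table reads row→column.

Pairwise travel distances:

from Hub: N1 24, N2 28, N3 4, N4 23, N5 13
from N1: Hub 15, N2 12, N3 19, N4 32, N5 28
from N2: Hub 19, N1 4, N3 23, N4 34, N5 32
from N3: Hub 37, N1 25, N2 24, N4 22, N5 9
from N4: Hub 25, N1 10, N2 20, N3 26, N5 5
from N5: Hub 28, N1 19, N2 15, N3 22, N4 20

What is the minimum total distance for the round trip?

Minimum total distance: 65.

Hub → N1 → N2 → N3 → N4 → N5 → Hub: 24+12+23+22+5+28 = 114
Hub → N1 → N2 → N3 → N5 → N4 → Hub: 24+12+23+9+20+25 = 113
Hub → N1 → N2 → N4 → N3 → N5 → Hub: 24+12+34+26+9+28 = 133
Hub → N1 → N2 → N4 → N5 → N3 → Hub: 24+12+34+5+22+37 = 134
Hub → N1 → N2 → N5 → N3 → N4 → Hub: 24+12+32+22+22+25 = 137
Hub → N1 → N2 → N5 → N4 → N3 → Hub: 24+12+32+20+26+37 = 151
Hub → N1 → N3 → N2 → N4 → N5 → Hub: 24+19+24+34+5+28 = 134
Hub → N1 → N3 → N2 → N5 → N4 → Hub: 24+19+24+32+20+25 = 144
Hub → N1 → N3 → N4 → N2 → N5 → Hub: 24+19+22+20+32+28 = 145
Hub → N1 → N3 → N4 → N5 → N2 → Hub: 24+19+22+5+15+19 = 104
Hub → N1 → N3 → N5 → N2 → N4 → Hub: 24+19+9+15+34+25 = 126
Hub → N1 → N3 → N5 → N4 → N2 → Hub: 24+19+9+20+20+19 = 111
Hub → N1 → N4 → N2 → N3 → N5 → Hub: 24+32+20+23+9+28 = 136
Hub → N1 → N4 → N2 → N5 → N3 → Hub: 24+32+20+32+22+37 = 167
… (106 more)
Hub → N3 → N4 → N5 → N2 → N1 → Hub: 4+22+5+15+4+15 = 65  ← best
The minimum is 65.
One optimal route: Hub → N3 → N4 → N5 → N2 → N1 → Hub.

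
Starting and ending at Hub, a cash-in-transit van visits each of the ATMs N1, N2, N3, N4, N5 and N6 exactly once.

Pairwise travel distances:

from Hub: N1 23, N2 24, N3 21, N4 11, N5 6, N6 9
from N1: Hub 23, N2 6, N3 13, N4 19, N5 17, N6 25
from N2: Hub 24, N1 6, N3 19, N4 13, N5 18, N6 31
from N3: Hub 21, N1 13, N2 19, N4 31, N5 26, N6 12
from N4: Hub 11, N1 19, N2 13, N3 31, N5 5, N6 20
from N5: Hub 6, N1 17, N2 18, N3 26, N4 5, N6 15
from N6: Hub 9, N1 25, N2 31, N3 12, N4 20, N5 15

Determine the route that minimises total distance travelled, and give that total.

Hub → N1 → N2 → N3 → N4 → N5 → N6 → Hub: 23+6+19+31+5+15+9 = 108
Hub → N1 → N2 → N3 → N4 → N6 → N5 → Hub: 23+6+19+31+20+15+6 = 120
Hub → N1 → N2 → N3 → N5 → N4 → N6 → Hub: 23+6+19+26+5+20+9 = 108
Hub → N1 → N2 → N3 → N5 → N6 → N4 → Hub: 23+6+19+26+15+20+11 = 120
Hub → N1 → N2 → N3 → N6 → N4 → N5 → Hub: 23+6+19+12+20+5+6 = 91
Hub → N1 → N2 → N3 → N6 → N5 → N4 → Hub: 23+6+19+12+15+5+11 = 91
Hub → N1 → N2 → N4 → N3 → N5 → N6 → Hub: 23+6+13+31+26+15+9 = 123
Hub → N1 → N2 → N4 → N3 → N6 → N5 → Hub: 23+6+13+31+12+15+6 = 106
… (352 more)
Hub → N5 → N4 → N2 → N1 → N3 → N6 → Hub: 6+5+13+6+13+12+9 = 64  ← best
The minimum is 64.
One optimal route: Hub → N5 → N4 → N2 → N1 → N3 → N6 → Hub (or its reverse).

Minimum total distance: 64.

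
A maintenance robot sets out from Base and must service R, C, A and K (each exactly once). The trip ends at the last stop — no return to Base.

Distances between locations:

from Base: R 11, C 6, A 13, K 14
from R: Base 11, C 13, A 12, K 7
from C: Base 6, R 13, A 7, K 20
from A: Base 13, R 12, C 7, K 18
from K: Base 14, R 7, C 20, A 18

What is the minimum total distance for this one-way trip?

There are 4! = 24 possible orderings.
Base → R → C → A → K: 11+13+7+18 = 49
Base → R → C → K → A: 11+13+20+18 = 62
Base → R → A → C → K: 11+12+7+20 = 50
Base → R → A → K → C: 11+12+18+20 = 61
Base → R → K → C → A: 11+7+20+7 = 45
Base → R → K → A → C: 11+7+18+7 = 43
Base → C → R → A → K: 6+13+12+18 = 49
Base → C → R → K → A: 6+13+7+18 = 44
Base → C → A → R → K: 6+7+12+7 = 32
Base → C → A → K → R: 6+7+18+7 = 38
Base → C → K → R → A: 6+20+7+12 = 45
Base → C → K → A → R: 6+20+18+12 = 56
Base → A → R → C → K: 13+12+13+20 = 58
Base → A → R → K → C: 13+12+7+20 = 52
… (10 more)
The minimum is 32.
One shortest path: Base → C → A → R → K.

Shortest open route: 32.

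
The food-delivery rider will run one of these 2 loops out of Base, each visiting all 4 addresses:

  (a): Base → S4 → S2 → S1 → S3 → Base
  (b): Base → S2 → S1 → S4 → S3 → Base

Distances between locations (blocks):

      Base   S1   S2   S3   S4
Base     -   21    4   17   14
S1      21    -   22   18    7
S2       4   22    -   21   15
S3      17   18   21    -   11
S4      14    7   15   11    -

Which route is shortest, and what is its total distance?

61 blocks — (b) is the shortest.

(a): 14 + 15 + 22 + 18 + 17 = 86
(b): 4 + 22 + 7 + 11 + 17 = 61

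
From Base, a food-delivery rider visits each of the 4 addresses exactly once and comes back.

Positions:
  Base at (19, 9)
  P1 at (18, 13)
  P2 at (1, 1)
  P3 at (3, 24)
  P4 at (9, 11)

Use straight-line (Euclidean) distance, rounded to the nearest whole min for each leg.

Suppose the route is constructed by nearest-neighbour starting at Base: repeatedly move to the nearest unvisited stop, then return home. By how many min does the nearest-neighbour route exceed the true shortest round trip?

From Base: P1=4, P4=10, P2=20, P3=22 → choose P1 (4).
From P1: P4=9, P3=19, P2=21 → choose P4 (9).
From P4: P2=13, P3=14 → choose P2 (13).
From P2: P3=23 → choose P3 (23).
NN route Base → P1 → P4 → P2 → P3 → Base costs 71.
Optimal: Base → P1 → P3 → P2 → P4 → Base costs 69 (by enumerating all 12 distinct tours).
Excess = 71 − 69 = 2.

Excess over optimum: 2 min.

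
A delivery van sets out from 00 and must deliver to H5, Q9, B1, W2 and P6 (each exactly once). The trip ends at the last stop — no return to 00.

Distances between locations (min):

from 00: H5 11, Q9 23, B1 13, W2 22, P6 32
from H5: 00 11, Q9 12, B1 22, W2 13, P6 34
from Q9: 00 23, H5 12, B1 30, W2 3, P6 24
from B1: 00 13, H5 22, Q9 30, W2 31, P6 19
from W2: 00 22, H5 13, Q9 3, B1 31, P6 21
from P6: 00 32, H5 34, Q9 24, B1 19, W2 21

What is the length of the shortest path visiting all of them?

Minimum one-way distance = 66 min.

There are 5! = 120 possible orderings.
00 → H5 → Q9 → B1 → W2 → P6: 11+12+30+31+21 = 105
00 → H5 → Q9 → B1 → P6 → W2: 11+12+30+19+21 = 93
00 → H5 → Q9 → W2 → B1 → P6: 11+12+3+31+19 = 76
00 → H5 → Q9 → W2 → P6 → B1: 11+12+3+21+19 = 66
00 → H5 → Q9 → P6 → B1 → W2: 11+12+24+19+31 = 97
00 → H5 → Q9 → P6 → W2 → B1: 11+12+24+21+31 = 99
00 → H5 → B1 → Q9 → W2 → P6: 11+22+30+3+21 = 87
00 → H5 → B1 → Q9 → P6 → W2: 11+22+30+24+21 = 108
00 → H5 → B1 → W2 → Q9 → P6: 11+22+31+3+24 = 91
00 → H5 → B1 → W2 → P6 → Q9: 11+22+31+21+24 = 109
00 → H5 → B1 → P6 → Q9 → W2: 11+22+19+24+3 = 79
00 → H5 → B1 → P6 → W2 → Q9: 11+22+19+21+3 = 76
00 → H5 → W2 → Q9 → B1 → P6: 11+13+3+30+19 = 76
00 → H5 → W2 → Q9 → P6 → B1: 11+13+3+24+19 = 70
… (106 more)
The minimum is 66.
One shortest path: 00 → H5 → Q9 → W2 → P6 → B1.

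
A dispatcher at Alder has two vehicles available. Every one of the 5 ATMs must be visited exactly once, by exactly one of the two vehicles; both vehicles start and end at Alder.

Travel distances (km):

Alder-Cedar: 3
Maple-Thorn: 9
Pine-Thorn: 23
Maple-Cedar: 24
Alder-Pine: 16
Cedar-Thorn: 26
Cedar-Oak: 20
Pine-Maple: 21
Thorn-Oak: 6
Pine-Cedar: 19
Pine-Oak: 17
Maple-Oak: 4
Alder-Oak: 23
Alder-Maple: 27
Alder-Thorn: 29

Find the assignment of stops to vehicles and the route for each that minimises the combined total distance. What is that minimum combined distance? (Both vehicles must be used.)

Try each way of splitting the stops between the two vehicles (each non-empty) and, for each split, find the best tour for each vehicle:
  {Pine} + {Maple, Cedar, Thorn, Oak}: 32 + 65 = 97
  {Maple} + {Pine, Cedar, Thorn, Oak}: 54 + 68 = 122
  {Pine, Maple} + {Cedar, Thorn, Oak}: 64 + 58 = 122
  {Cedar} + {Pine, Maple, Thorn, Oak}: 6 + 75 = 81
  {Pine, Cedar} + {Maple, Thorn, Oak}: 38 + 65 = 103
  {Maple, Cedar} + {Pine, Thorn, Oak}: 54 + 68 = 122
  … (15 splits in total)
Best: vehicle 1 Alder → Cedar → Alder = 6; vehicle 2 Alder → Pine → Maple → Thorn → Oak → Alder = 75; combined 81.

Minimum combined distance: 81 km.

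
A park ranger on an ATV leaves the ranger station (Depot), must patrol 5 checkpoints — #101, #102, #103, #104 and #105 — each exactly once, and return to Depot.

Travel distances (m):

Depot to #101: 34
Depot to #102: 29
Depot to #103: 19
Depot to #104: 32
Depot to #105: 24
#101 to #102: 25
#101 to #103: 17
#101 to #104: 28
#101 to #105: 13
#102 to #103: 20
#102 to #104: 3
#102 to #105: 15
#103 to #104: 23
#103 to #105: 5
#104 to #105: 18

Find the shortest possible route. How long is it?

With 5 stops there are 5!/2 = 60 distinct round trips (a route and its reverse cost the same).
Depot → #101 → #102 → #103 → #104 → #105 → Depot: 34+25+20+23+18+24 = 144
Depot → #101 → #102 → #103 → #105 → #104 → Depot: 34+25+20+5+18+32 = 134
Depot → #101 → #102 → #104 → #103 → #105 → Depot: 34+25+3+23+5+24 = 114
Depot → #101 → #102 → #104 → #105 → #103 → Depot: 34+25+3+18+5+19 = 104
Depot → #101 → #102 → #105 → #103 → #104 → Depot: 34+25+15+5+23+32 = 134
Depot → #101 → #102 → #105 → #104 → #103 → Depot: 34+25+15+18+23+19 = 134
Depot → #101 → #103 → #102 → #104 → #105 → Depot: 34+17+20+3+18+24 = 116
Depot → #101 → #103 → #102 → #105 → #104 → Depot: 34+17+20+15+18+32 = 136
Depot → #101 → #103 → #104 → #102 → #105 → Depot: 34+17+23+3+15+24 = 116
Depot → #101 → #103 → #104 → #105 → #102 → Depot: 34+17+23+18+15+29 = 136
Depot → #101 → #103 → #105 → #102 → #104 → Depot: 34+17+5+15+3+32 = 106
Depot → #101 → #103 → #105 → #104 → #102 → Depot: 34+17+5+18+3+29 = 106
Depot → #101 → #104 → #102 → #103 → #105 → Depot: 34+28+3+20+5+24 = 114
Depot → #101 → #104 → #102 → #105 → #103 → Depot: 34+28+3+15+5+19 = 104
… (46 more)
Depot → #102 → #104 → #101 → #105 → #103 → Depot: 29+3+28+13+5+19 = 97  ← best
The minimum is 97.
One optimal route: Depot → #102 → #104 → #101 → #105 → #103 → Depot (or its reverse).

Minimum total distance: 97 m.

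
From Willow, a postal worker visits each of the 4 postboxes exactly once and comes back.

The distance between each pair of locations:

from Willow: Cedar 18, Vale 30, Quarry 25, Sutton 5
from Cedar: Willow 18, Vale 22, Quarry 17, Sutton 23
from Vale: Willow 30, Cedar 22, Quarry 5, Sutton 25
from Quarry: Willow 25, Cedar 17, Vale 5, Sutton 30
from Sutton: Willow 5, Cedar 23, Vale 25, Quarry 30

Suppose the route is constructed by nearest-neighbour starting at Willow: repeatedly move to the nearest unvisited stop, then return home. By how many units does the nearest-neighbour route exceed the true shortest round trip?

Willow: Sutton=5, Cedar=18, Quarry=25, Vale=30 ⇒ Sutton
Sutton: Cedar=23, Vale=25, Quarry=30 ⇒ Cedar
Cedar: Quarry=17, Vale=22 ⇒ Quarry
Quarry: Vale=5 ⇒ Vale
NN route Willow → Sutton → Cedar → Quarry → Vale → Willow costs 80.
Optimal: Willow → Cedar → Quarry → Vale → Sutton → Willow costs 70 (by enumerating all 12 distinct tours).
Excess = 80 − 70 = 10.

The nearest-neighbour route is 10 longer than optimal.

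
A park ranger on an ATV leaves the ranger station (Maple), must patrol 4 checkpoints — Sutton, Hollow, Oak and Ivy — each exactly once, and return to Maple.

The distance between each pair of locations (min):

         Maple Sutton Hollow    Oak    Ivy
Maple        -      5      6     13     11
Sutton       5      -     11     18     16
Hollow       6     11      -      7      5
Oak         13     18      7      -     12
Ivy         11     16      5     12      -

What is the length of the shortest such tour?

46 min — the shortest possible round trip.

There are 12 distinct closed tours to check (reversals are equivalent).
Maple→Sutton→Hollow→Oak→Ivy→Maple: 5+11+7+12+11 = 46
Maple→Sutton→Hollow→Ivy→Oak→Maple: 5+11+5+12+13 = 46
Maple→Sutton→Oak→Hollow→Ivy→Maple: 5+18+7+5+11 = 46
Maple→Sutton→Oak→Ivy→Hollow→Maple: 5+18+12+5+6 = 46
Maple→Sutton→Ivy→Hollow→Oak→Maple: 5+16+5+7+13 = 46
Maple→Sutton→Ivy→Oak→Hollow→Maple: 5+16+12+7+6 = 46
Maple→Hollow→Sutton→Oak→Ivy→Maple: 6+11+18+12+11 = 58
Maple→Hollow→Sutton→Ivy→Oak→Maple: 6+11+16+12+13 = 58
Maple→Hollow→Oak→Sutton→Ivy→Maple: 6+7+18+16+11 = 58
Maple→Hollow→Ivy→Sutton→Oak→Maple: 6+5+16+18+13 = 58
Maple→Oak→Sutton→Hollow→Ivy→Maple: 13+18+11+5+11 = 58
Maple→Oak→Hollow→Sutton→Ivy→Maple: 13+7+11+16+11 = 58
The minimum is 46.
One optimal route: Maple → Sutton → Hollow → Oak → Ivy → Maple (or its reverse).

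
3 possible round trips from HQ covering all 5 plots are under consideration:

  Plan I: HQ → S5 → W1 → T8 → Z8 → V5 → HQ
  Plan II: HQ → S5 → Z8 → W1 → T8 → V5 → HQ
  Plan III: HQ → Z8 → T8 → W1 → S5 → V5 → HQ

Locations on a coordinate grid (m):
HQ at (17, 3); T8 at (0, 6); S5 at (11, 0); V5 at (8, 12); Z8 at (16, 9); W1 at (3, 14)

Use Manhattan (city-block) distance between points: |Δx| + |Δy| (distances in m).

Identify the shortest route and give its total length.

Plan I: 9 + 22 + 11 + 19 + 11 + 18 = 90
Plan II: 9 + 14 + 18 + 11 + 14 + 18 = 84
Plan III: 7 + 19 + 11 + 22 + 15 + 18 = 92

84 m — Plan II is the shortest.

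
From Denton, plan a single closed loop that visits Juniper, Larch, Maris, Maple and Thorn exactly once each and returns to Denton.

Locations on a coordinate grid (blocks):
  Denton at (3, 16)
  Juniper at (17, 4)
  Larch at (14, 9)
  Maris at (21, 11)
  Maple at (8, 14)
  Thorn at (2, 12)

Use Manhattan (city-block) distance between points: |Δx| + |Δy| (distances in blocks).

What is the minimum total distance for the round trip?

Shortest round trip = 62 blocks.

Denton→Juniper→Larch→Maris→Maple→Thorn→Denton: 26+8+9+16+8+5 = 72
Denton→Juniper→Larch→Maris→Thorn→Maple→Denton: 26+8+9+20+8+7 = 78
Denton→Juniper→Larch→Maple→Maris→Thorn→Denton: 26+8+11+16+20+5 = 86
Denton→Juniper→Larch→Maple→Thorn→Maris→Denton: 26+8+11+8+20+23 = 96
Denton→Juniper→Larch→Thorn→Maris→Maple→Denton: 26+8+15+20+16+7 = 92
Denton→Juniper→Larch→Thorn→Maple→Maris→Denton: 26+8+15+8+16+23 = 96
Denton→Juniper→Maris→Larch→Maple→Thorn→Denton: 26+11+9+11+8+5 = 70
Denton→Juniper→Maris→Larch→Thorn→Maple→Denton: 26+11+9+15+8+7 = 76
Denton→Juniper→Maris→Maple→Larch→Thorn→Denton: 26+11+16+11+15+5 = 84
Denton→Juniper→Maris→Maple→Thorn→Larch→Denton: 26+11+16+8+15+18 = 94
Denton→Juniper→Maris→Thorn→Larch→Maple→Denton: 26+11+20+15+11+7 = 90
Denton→Juniper→Maris→Thorn→Maple→Larch→Denton: 26+11+20+8+11+18 = 94
Denton→Juniper→Maple→Larch→Maris→Thorn→Denton: 26+19+11+9+20+5 = 90
Denton→Juniper→Maple→Larch→Thorn→Maris→Denton: 26+19+11+15+20+23 = 114
… (46 more)
Denton→Maple→Larch→Juniper→Maris→Thorn→Denton: 7+11+8+11+20+5 = 62  ← best
The minimum is 62.
One optimal route: Denton → Maple → Larch → Juniper → Maris → Thorn → Denton (or its reverse).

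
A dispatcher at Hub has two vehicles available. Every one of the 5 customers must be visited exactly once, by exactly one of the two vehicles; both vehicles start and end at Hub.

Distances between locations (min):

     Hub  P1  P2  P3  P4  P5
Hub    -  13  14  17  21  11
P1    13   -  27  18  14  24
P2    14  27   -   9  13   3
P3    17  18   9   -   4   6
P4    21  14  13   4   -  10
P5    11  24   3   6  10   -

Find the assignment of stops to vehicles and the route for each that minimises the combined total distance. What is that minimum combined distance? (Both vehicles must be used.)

Try each way of splitting the stops between the two vehicles (each non-empty) and, for each split, find the best tour for each vehicle:
  {P1} + {P2, P3, P4, P5}: 26 + 48 = 74
  {P2} + {P1, P3, P4, P5}: 28 + 48 = 76
  {P1, P2} + {P3, P4, P5}: 54 + 42 = 96
  {P3} + {P1, P2, P4, P5}: 34 + 54 = 88
  {P1, P3} + {P2, P4, P5}: 48 + 48 = 96
  {P2, P3} + {P1, P4, P5}: 40 + 48 = 88
  … (15 splits in total)
Best: vehicle 1 Hub → P1 → Hub = 26; vehicle 2 Hub → P2 → P3 → P4 → P5 → Hub = 48; combined 74.

74 min — the smallest possible combined total.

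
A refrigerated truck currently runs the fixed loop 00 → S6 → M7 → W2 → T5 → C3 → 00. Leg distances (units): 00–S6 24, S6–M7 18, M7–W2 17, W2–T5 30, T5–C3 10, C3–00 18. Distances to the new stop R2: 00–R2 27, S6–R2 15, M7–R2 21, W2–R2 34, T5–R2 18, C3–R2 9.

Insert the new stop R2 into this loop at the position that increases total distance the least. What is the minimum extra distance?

Insertion cost between consecutive stops i–j is d(i,R2) + d(R2,j) − d(i,j):
  between 00 and S6: 27 + 15 − 24 = 18
  between S6 and M7: 15 + 21 − 18 = 18
  between M7 and W2: 21 + 34 − 17 = 38
  between W2 and T5: 34 + 18 − 30 = 22
  between T5 and C3: 18 + 9 − 10 = 17
  between C3 and 00: 9 + 27 − 18 = 18
Cheapest insertion is between T5 and C3, adding 17.
New total = 117 + 17 = 134.

Minimum extra distance: 17, inserting R2 between T5 and C3.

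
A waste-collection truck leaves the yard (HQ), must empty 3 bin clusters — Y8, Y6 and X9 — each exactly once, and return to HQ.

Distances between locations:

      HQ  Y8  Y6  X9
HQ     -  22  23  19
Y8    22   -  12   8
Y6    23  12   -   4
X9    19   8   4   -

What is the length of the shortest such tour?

Minimum total distance: 57.

HQ-Y8-Y6-X9-HQ: 22+12+4+19 = 57
HQ-Y8-X9-Y6-HQ: 22+8+4+23 = 57
HQ-Y6-Y8-X9-HQ: 23+12+8+19 = 62
The minimum is 57.
One optimal route: HQ → Y8 → Y6 → X9 → HQ (or its reverse).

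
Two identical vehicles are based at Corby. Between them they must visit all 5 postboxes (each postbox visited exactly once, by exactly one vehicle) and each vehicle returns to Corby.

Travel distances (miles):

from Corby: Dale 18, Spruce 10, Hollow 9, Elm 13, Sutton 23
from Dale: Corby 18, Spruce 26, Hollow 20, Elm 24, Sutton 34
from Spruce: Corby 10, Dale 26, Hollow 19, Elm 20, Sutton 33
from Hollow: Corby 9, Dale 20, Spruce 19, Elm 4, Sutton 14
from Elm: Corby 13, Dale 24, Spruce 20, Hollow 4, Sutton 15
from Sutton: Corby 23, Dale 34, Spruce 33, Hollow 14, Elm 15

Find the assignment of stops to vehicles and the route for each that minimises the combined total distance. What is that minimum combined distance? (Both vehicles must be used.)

There are 2^4 − 1 = 15 ways to divide the 5 stops into two non-empty groups. For each, the best each vehicle can do is its own shortest tour through its group:
  {Dale} + {Spruce, Hollow, Elm, Sutton}: 36 + 68 = 104
  {Spruce} + {Dale, Hollow, Elm, Sutton}: 20 + 80 = 100
  {Dale, Spruce} + {Hollow, Elm, Sutton}: 54 + 51 = 105
  {Hollow} + {Dale, Spruce, Elm, Sutton}: 18 + 97 = 115
  {Dale, Hollow} + {Spruce, Elm, Sutton}: 47 + 68 = 115
  {Spruce, Hollow} + {Dale, Elm, Sutton}: 38 + 80 = 118
  … (15 splits in total)
Best: vehicle 1 Corby → Spruce → Corby = 20; vehicle 2 Corby → Dale → Hollow → Elm → Sutton → Corby = 80; combined 100.

Minimum combined distance: 100 miles.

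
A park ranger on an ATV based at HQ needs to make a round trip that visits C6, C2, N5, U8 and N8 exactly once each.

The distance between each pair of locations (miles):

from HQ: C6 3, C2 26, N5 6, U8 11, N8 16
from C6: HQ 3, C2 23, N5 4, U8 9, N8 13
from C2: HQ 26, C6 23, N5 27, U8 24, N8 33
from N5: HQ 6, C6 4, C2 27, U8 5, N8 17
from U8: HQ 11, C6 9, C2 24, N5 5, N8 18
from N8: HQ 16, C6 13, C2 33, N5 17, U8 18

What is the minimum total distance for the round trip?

There are 60 distinct closed tours to check (reversals are equivalent).
HQ-C6-C2-N5-U8-N8-HQ: 3+23+27+5+18+16 = 92
HQ-C6-C2-N5-N8-U8-HQ: 3+23+27+17+18+11 = 99
HQ-C6-C2-U8-N5-N8-HQ: 3+23+24+5+17+16 = 88
HQ-C6-C2-U8-N8-N5-HQ: 3+23+24+18+17+6 = 91
HQ-C6-C2-N8-N5-U8-HQ: 3+23+33+17+5+11 = 92
HQ-C6-C2-N8-U8-N5-HQ: 3+23+33+18+5+6 = 88
HQ-C6-N5-C2-U8-N8-HQ: 3+4+27+24+18+16 = 92
HQ-C6-N5-C2-N8-U8-HQ: 3+4+27+33+18+11 = 96
HQ-C6-N5-U8-C2-N8-HQ: 3+4+5+24+33+16 = 85
HQ-C6-N5-U8-N8-C2-HQ: 3+4+5+18+33+26 = 89
HQ-C6-N5-N8-C2-U8-HQ: 3+4+17+33+24+11 = 92
HQ-C6-N5-N8-U8-C2-HQ: 3+4+17+18+24+26 = 92
HQ-C6-U8-C2-N5-N8-HQ: 3+9+24+27+17+16 = 96
HQ-C6-U8-C2-N8-N5-HQ: 3+9+24+33+17+6 = 92
… (46 more)
HQ-C6-N8-C2-U8-N5-HQ: 3+13+33+24+5+6 = 84  ← best
The minimum is 84.
One optimal route: HQ → C6 → N8 → C2 → U8 → N5 → HQ (or its reverse).

84 miles — the shortest possible round trip.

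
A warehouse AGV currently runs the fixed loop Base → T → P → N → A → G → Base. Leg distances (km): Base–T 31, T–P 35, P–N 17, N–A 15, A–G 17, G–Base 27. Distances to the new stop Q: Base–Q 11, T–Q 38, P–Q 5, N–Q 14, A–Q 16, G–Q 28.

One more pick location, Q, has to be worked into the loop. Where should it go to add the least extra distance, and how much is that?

Adding 2 km by placing Q on the P–N leg.

Insertion cost between consecutive stops i–j is d(i,Q) + d(Q,j) − d(i,j):
  between Base and T: 11 + 38 − 31 = 18
  between T and P: 38 + 5 − 35 = 8
  between P and N: 5 + 14 − 17 = 2
  between N and A: 14 + 16 − 15 = 15
  between A and G: 16 + 28 − 17 = 27
  between G and Base: 28 + 11 − 27 = 12
Cheapest insertion is between P and N, adding 2.
New total = 142 + 2 = 144.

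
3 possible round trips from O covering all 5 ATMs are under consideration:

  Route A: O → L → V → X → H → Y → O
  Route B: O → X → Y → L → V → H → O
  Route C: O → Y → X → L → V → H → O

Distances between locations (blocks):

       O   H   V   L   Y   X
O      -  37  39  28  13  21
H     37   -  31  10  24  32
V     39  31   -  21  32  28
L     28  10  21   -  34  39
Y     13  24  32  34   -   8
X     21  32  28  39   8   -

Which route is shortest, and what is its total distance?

Route A: 28 + 21 + 28 + 32 + 24 + 13 = 146
Route B: 21 + 8 + 34 + 21 + 31 + 37 = 152
Route C: 13 + 8 + 39 + 21 + 31 + 37 = 149

146 blocks — Route A is the shortest.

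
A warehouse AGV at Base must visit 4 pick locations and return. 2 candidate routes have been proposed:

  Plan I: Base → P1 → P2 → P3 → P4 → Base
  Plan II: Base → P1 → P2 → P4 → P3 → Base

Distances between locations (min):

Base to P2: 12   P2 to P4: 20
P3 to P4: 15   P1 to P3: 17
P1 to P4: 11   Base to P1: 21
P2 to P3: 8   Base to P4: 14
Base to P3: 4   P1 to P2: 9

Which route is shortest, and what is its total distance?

67 min — Plan I is the shortest.

Plan I: 21 + 9 + 8 + 15 + 14 = 67
Plan II: 21 + 9 + 20 + 15 + 4 = 69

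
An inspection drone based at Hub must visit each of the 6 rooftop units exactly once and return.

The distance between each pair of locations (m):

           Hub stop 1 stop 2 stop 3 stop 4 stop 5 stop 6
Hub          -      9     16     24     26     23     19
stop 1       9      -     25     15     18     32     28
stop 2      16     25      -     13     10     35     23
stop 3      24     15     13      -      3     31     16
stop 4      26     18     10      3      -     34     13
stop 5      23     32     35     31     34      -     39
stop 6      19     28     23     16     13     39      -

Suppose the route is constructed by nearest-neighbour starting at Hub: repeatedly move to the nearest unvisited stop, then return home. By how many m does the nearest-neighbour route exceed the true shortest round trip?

Hub: stop 1=9, stop 2=16, stop 6=19, stop 5=23, stop 3=24, stop 4=26 ⇒ stop 1
stop 1: stop 3=15, stop 4=18, stop 2=25, stop 6=28, stop 5=32 ⇒ stop 3
stop 3: stop 4=3, stop 2=13, stop 6=16, stop 5=31 ⇒ stop 4
stop 4: stop 2=10, stop 6=13, stop 5=34 ⇒ stop 2
stop 2: stop 6=23, stop 5=35 ⇒ stop 6
stop 6: stop 5=39 ⇒ stop 5
NN route Hub → stop 1 → stop 3 → stop 4 → stop 2 → stop 6 → stop 5 → Hub costs 122.
Optimal: Hub → stop 1 → stop 3 → stop 4 → stop 6 → stop 2 → stop 5 → Hub costs 121 (by enumerating all 360 distinct tours).
Excess = 122 − 121 = 1.

1 m longer than the optimal tour.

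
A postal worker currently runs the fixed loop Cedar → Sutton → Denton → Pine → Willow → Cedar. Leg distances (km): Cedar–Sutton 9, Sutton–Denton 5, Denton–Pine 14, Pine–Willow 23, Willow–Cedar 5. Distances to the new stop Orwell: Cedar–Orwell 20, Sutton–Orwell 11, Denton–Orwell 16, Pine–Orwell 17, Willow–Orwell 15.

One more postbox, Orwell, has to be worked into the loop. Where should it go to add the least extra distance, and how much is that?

Insertion cost between consecutive stops i–j is d(i,Orwell) + d(Orwell,j) − d(i,j):
  between Cedar and Sutton: 20 + 11 − 9 = 22
  between Sutton and Denton: 11 + 16 − 5 = 22
  between Denton and Pine: 16 + 17 − 14 = 19
  between Pine and Willow: 17 + 15 − 23 = 9
  between Willow and Cedar: 15 + 20 − 5 = 30
Cheapest insertion is between Pine and Willow, adding 9.
New total = 56 + 9 = 65.

Minimum extra distance: 9 km, inserting Orwell between Pine and Willow.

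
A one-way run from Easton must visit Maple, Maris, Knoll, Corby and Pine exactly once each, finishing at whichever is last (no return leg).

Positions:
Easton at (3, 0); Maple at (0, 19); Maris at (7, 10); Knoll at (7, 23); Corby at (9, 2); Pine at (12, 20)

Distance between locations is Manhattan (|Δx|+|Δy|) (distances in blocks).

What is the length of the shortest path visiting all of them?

There are 5! = 120 possible orderings.
Easton → Maple → Maris → Knoll → Corby → Pine: 22+16+13+23+21 = 95
Easton → Maple → Maris → Knoll → Pine → Corby: 22+16+13+8+21 = 80
Easton → Maple → Maris → Corby → Knoll → Pine: 22+16+10+23+8 = 79
Easton → Maple → Maris → Corby → Pine → Knoll: 22+16+10+21+8 = 77
Easton → Maple → Maris → Pine → Knoll → Corby: 22+16+15+8+23 = 84
Easton → Maple → Maris → Pine → Corby → Knoll: 22+16+15+21+23 = 97
Easton → Maple → Knoll → Maris → Corby → Pine: 22+11+13+10+21 = 77
Easton → Maple → Knoll → Maris → Pine → Corby: 22+11+13+15+21 = 82
Easton → Maple → Knoll → Corby → Maris → Pine: 22+11+23+10+15 = 81
Easton → Maple → Knoll → Corby → Pine → Maris: 22+11+23+21+15 = 92
Easton → Maple → Knoll → Pine → Maris → Corby: 22+11+8+15+10 = 66
Easton → Maple → Knoll → Pine → Corby → Maris: 22+11+8+21+10 = 72
Easton → Maple → Corby → Maris → Knoll → Pine: 22+26+10+13+8 = 79
Easton → Maple → Corby → Maris → Pine → Knoll: 22+26+10+15+8 = 81
… (106 more)
Easton → Corby → Maris → Knoll → Pine → Maple: 8+10+13+8+13 = 52  ← best
The minimum is 52.
One shortest path: Easton → Corby → Maris → Knoll → Pine → Maple.

Shortest open route: 52 blocks.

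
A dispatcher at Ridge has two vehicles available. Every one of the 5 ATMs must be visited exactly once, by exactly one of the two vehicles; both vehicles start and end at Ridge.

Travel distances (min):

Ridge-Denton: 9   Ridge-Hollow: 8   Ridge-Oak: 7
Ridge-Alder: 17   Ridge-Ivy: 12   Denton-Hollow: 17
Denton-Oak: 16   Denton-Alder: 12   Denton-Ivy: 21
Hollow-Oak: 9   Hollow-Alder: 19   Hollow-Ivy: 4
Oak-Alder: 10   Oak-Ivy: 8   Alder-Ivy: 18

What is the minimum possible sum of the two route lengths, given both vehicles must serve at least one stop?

Minimum combined distance: 62 min.

There are 2^4 − 1 = 15 ways to divide the 5 stops into two non-empty groups. For each, the best each vehicle can do is its own shortest tour through its group:
  {Denton} + {Hollow, Oak, Alder, Ivy}: 18 + 47 = 65
  {Hollow} + {Denton, Oak, Alder, Ivy}: 16 + 51 = 67
  {Denton, Hollow} + {Oak, Alder, Ivy}: 34 + 47 = 81
  {Oak} + {Denton, Hollow, Alder, Ivy}: 14 + 51 = 65
  {Denton, Oak} + {Hollow, Alder, Ivy}: 32 + 47 = 79
  {Hollow, Oak} + {Denton, Alder, Ivy}: 24 + 51 = 75
  … (15 splits in total)
  {Denton, Oak, Alder} + {Hollow, Ivy}: 38 + 24 = 62  ← best
Best: vehicle 1 Ridge → Denton → Alder → Oak → Ridge = 38; vehicle 2 Ridge → Hollow → Ivy → Ridge = 24; combined 62.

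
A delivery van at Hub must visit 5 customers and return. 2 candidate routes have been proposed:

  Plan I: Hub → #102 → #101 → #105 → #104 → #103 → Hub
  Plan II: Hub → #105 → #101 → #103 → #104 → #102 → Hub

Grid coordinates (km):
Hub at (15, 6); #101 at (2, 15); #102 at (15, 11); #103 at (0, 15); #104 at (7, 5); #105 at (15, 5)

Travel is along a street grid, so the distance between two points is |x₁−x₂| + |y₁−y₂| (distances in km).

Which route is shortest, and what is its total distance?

Plan I: 5 + 17 + 23 + 8 + 17 + 24 = 94
Plan II: 1 + 23 + 2 + 17 + 14 + 5 = 62

62 km — Plan II is the shortest.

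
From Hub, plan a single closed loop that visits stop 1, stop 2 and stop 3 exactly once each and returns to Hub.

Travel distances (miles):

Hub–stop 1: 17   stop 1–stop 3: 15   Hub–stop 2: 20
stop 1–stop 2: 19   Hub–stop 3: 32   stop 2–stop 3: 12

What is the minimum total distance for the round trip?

Minimum total distance: 64 miles.

There are 3 distinct closed tours to check (reversals are equivalent).
Hub-stop 1-stop 2-stop 3-Hub: 17+19+12+32 = 80
Hub-stop 1-stop 3-stop 2-Hub: 17+15+12+20 = 64
Hub-stop 2-stop 1-stop 3-Hub: 20+19+15+32 = 86
The minimum is 64.
One optimal route: Hub → stop 1 → stop 3 → stop 2 → Hub (or its reverse).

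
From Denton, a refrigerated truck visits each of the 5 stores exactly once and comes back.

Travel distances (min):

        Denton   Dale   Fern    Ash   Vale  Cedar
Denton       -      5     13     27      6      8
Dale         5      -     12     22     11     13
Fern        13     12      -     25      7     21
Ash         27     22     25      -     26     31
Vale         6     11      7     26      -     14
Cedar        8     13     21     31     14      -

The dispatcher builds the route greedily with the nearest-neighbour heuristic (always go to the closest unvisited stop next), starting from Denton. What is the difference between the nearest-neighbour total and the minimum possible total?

Denton: Dale=5, Vale=6, Cedar=8, Fern=13, Ash=27 ⇒ Dale
Dale: Vale=11, Fern=12, Cedar=13, Ash=22 ⇒ Vale
Vale: Fern=7, Cedar=14, Ash=26 ⇒ Fern
Fern: Cedar=21, Ash=25 ⇒ Cedar
Cedar: Ash=31 ⇒ Ash
NN route Denton → Dale → Vale → Fern → Cedar → Ash → Denton costs 102.
Optimal: Denton → Dale → Ash → Fern → Vale → Cedar → Denton costs 81 (by enumerating all 60 distinct tours).
Excess = 102 − 81 = 21.

Excess over optimum: 21 min.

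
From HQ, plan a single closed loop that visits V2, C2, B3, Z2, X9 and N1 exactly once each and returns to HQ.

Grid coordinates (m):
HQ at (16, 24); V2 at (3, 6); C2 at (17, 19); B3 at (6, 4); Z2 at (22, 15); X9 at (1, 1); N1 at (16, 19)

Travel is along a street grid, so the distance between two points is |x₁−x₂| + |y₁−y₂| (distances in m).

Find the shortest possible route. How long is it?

Shortest round trip = 88 m.

There are 360 distinct closed tours to check (reversals are equivalent).
HQ → V2 → C2 → B3 → Z2 → X9 → N1 → HQ: 31+27+26+27+35+33+5 = 184
HQ → V2 → C2 → B3 → Z2 → N1 → X9 → HQ: 31+27+26+27+10+33+38 = 192
HQ → V2 → C2 → B3 → X9 → Z2 → N1 → HQ: 31+27+26+8+35+10+5 = 142
HQ → V2 → C2 → B3 → X9 → N1 → Z2 → HQ: 31+27+26+8+33+10+15 = 150
HQ → V2 → C2 → B3 → N1 → Z2 → X9 → HQ: 31+27+26+25+10+35+38 = 192
HQ → V2 → C2 → B3 → N1 → X9 → Z2 → HQ: 31+27+26+25+33+35+15 = 192
HQ → V2 → C2 → Z2 → B3 → X9 → N1 → HQ: 31+27+9+27+8+33+5 = 140
HQ → V2 → C2 → Z2 → B3 → N1 → X9 → HQ: 31+27+9+27+25+33+38 = 190
… (352 more)
HQ → V2 → X9 → B3 → Z2 → C2 → N1 → HQ: 31+7+8+27+9+1+5 = 88  ← best
The minimum is 88.
One optimal route: HQ → V2 → X9 → B3 → Z2 → C2 → N1 → HQ (or its reverse).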